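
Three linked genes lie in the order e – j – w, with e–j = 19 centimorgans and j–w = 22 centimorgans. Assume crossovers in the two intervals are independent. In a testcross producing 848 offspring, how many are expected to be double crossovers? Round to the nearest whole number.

35

Map distances give recombination frequencies of 0.190 and 0.220 for the two intervals.
With no interference, expected double-crossover frequency = 0.190 × 0.220 = 0.04180.
Expected number = 0.04180 × 848 = 35.45 ≈ 35.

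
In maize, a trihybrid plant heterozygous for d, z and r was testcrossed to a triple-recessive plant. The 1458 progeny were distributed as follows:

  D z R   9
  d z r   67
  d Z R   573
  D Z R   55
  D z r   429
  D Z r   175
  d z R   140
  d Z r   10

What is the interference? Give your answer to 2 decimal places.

The two most frequent reciprocal classes, D z r and d Z R, are the parental types, so the F1 was D z r / d Z R.
The two rarest classes, D z R and d Z r, are the double crossovers. Comparing them with the parentals, only the r allele has switched, so r is the middle locus and the order is z – r – d.
z–r: (315 + 19)/1458 = 0.2291; r–d: (122 + 19)/1458 = 0.0967.
Expected DCO frequency = 0.2291 × 0.0967 ≈ 0.02215; observed = 19/1458 ≈ 0.01303.
Coefficient of coincidence = 0.01303/0.02215 ≈ 0.59; interference = 1 − 0.59 = 0.41.

0.41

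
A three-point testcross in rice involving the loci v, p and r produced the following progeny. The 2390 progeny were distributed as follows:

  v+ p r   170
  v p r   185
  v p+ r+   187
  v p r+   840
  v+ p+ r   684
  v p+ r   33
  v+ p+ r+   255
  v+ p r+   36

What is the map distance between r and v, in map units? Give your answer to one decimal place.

21.3 map units

The two most frequent reciprocal classes, v p r+ and v+ p+ r, are the parental types, so the F1 was v p r+ / v+ p+ r.
The two rarest classes, v+ p r+ and v p+ r, are the double crossovers. Comparing them with the parentals, only the v allele has switched, so v is the middle locus and the order is p – v – r.
Crossovers in the v–r interval produce the single-crossover classes v p r and v+ p+ r+ (185 + 255 = 440) plus the double crossovers (69).
RF(v–r) = (440 + 69) / 2390 = 509/2390 = 0.2130 → 21.3 map units.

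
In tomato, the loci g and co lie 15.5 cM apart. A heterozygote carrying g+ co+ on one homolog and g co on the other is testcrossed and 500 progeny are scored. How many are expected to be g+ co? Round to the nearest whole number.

39

A map distance of 15.5 cM corresponds to a recombination frequency of 0.155.
The F1 is g+ co+ / g co, so g+ co is a recombinant gamete class with expected frequency r/2 = 0.155/2 = 0.0775.
Expected number = 0.0775 × 500 = 38.75 ≈ 39.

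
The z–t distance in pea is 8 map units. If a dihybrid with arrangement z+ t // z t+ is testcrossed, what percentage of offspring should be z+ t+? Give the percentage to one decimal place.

A map distance of 8 map units corresponds to a recombination frequency of 0.080.
The F1 is z+ t / z t+, so z+ t+ is a recombinant gamete class with expected frequency r/2 = 0.080/2 = 0.0400.
That is 0.0400 = 4.0% of the progeny.

4.0%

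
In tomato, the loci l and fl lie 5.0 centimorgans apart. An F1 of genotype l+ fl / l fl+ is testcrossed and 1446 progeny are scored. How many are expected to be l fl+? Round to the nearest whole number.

A map distance of 5.0 centimorgans corresponds to a recombination frequency of 0.050.
The F1 is l+ fl / l fl+, so l fl+ is a parental gamete class with expected frequency (1 − r)/2 = 0.950/2 = 0.4750.
Expected number = 0.4750 × 1446 = 686.85 ≈ 687.

687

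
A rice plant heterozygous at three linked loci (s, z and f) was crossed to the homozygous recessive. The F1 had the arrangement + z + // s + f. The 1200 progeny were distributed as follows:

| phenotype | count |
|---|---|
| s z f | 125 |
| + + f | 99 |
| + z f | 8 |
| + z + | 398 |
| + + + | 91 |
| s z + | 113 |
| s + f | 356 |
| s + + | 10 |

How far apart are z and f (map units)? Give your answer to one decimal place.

The two rarest classes, + z f and s + +, are the double crossovers. Comparing them with the parentals, only the f allele has switched, so f is the middle locus and the order is s – f – z.
Crossovers in the f–z interval produce the single-crossover classes + + + and s z f (91 + 125 = 216) plus the double crossovers (18).
RF(f–z) = (216 + 18) / 1200 = 234/1200 = 0.1950 → 19.5 map units.

19.5 map units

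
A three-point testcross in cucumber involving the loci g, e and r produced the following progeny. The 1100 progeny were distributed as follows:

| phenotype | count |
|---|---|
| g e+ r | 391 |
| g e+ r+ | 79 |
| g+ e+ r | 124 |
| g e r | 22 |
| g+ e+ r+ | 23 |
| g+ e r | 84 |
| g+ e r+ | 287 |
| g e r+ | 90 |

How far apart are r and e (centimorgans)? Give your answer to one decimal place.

The two most frequent reciprocal classes, g+ e r+ and g e+ r, are the parental types, so the F1 was g+ e r+ / g e+ r.
The two rarest classes, g+ e+ r+ and g e r, are the double crossovers. Comparing them with the parentals, only the e allele has switched, so e is the middle locus and the order is g – e – r.
Crossovers in the e–r interval produce the single-crossover classes g+ e r and g e+ r+ (84 + 79 = 163) plus the double crossovers (45).
RF(e–r) = (163 + 45) / 1100 = 208/1100 = 0.1891 → 18.9 centimorgans.

18.9 centimorgans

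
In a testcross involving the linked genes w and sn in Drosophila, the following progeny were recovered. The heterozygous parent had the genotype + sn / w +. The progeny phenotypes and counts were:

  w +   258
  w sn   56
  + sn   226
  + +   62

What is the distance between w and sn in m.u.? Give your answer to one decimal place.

The recombinant classes are + + and w sn: 62 + 56 = 118.
Recombination frequency = 118/602 = 0.1960 ≈ 19.6%, i.e. 19.6 m.u.

19.6 m.u.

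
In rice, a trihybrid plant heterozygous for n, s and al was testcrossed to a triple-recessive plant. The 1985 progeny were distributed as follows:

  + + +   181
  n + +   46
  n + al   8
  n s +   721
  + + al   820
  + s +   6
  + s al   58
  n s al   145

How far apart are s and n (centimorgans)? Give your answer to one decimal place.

5.9 centimorgans

The two most frequent reciprocal classes, + + al and n s +, are the parental types, so the F1 was + + al / n s +.
The two rarest classes, n + al and + s +, are the double crossovers. Comparing them with the parentals, only the n allele has switched, so n is the middle locus and the order is s – n – al.
Crossovers in the s–n interval produce the single-crossover classes + s al and n + + (58 + 46 = 104) plus the double crossovers (14).
RF(s–n) = (104 + 14) / 1985 = 118/1985 = 0.0594 → 5.9 centimorgans.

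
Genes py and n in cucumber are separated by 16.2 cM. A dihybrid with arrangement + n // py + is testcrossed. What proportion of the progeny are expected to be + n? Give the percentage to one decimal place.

41.9%

A map distance of 16.2 cM corresponds to a recombination frequency of 0.162.
The F1 is + n / py +, so + n is a parental gamete class with expected frequency (1 − r)/2 = 0.838/2 = 0.4190.
That is 0.4190 = 41.9% of the progeny.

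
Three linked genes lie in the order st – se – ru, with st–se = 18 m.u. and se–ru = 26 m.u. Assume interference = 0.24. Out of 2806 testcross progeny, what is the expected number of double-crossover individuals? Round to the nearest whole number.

100

Map distances give recombination frequencies of 0.180 and 0.260 for the two intervals.
With interference 0.24 (so coincidence = 0.76), expected double-crossover frequency = 0.180 × 0.260 × 0.76 = 0.03557.
Expected number = 0.03557 × 2806 = 99.80 ≈ 100.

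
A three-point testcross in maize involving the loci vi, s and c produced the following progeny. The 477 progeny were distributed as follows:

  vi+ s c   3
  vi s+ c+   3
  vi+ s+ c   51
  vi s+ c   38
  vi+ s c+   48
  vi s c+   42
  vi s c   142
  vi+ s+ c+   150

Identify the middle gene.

vi

The two most frequent reciprocal classes, vi s c and vi+ s+ c+, are the parental types, so the F1 was vi s c / vi+ s+ c+.
The two rarest classes, vi+ s c and vi s+ c+, are the double crossovers. Comparing them with the parentals, only the vi allele has switched, so vi is the middle locus and the order is c – vi – s.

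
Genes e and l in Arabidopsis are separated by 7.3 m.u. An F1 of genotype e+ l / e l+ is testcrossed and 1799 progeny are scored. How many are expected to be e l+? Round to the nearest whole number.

834

A map distance of 7.3 m.u. corresponds to a recombination frequency of 0.073.
The F1 is e+ l / e l+, so e l+ is a parental gamete class with expected frequency (1 − r)/2 = 0.927/2 = 0.4635.
Expected number = 0.4635 × 1799 = 833.84 ≈ 834.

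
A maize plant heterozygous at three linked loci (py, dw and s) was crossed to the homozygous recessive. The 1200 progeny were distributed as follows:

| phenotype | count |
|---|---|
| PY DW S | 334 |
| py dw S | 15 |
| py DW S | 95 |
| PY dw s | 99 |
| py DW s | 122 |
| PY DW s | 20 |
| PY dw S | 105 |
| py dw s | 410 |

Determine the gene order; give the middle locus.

The two most frequent reciprocal classes, PY DW S and py dw s, are the parental types, so the F1 was PY DW S / py dw s.
The two rarest classes, PY DW s and py dw S, are the double crossovers. Comparing them with the parentals, only the s allele has switched, so s is the middle locus and the order is dw – s – py.

s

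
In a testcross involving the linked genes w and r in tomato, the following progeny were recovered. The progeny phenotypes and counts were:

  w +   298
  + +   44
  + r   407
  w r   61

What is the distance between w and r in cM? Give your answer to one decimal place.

13.0 cM

The two most frequent classes, + r (407) and w + (298), are the parental types, so the F1 was + r / w +.
The recombinant classes are + + and w r: 44 + 61 = 105.
Recombination frequency = 105/810 = 0.1296 ≈ 13.0%, i.e. 13.0 cM.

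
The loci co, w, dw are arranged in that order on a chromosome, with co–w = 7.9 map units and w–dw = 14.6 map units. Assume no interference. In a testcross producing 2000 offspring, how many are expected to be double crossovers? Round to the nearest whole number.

23

Map distances give recombination frequencies of 0.079 and 0.146 for the two intervals.
With no interference, expected double-crossover frequency = 0.079 × 0.146 = 0.01153.
Expected number = 0.01153 × 2000 = 23.07 ≈ 23.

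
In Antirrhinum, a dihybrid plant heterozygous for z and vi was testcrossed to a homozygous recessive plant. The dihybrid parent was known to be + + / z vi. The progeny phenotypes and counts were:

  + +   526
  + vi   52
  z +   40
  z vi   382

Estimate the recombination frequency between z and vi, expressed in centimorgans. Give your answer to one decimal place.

9.2 centimorgans

The recombinant classes are + vi and z +: 52 + 40 = 92.
Recombination frequency = 92/1000 = 0.0920 ≈ 9.2%, i.e. 9.2 centimorgans.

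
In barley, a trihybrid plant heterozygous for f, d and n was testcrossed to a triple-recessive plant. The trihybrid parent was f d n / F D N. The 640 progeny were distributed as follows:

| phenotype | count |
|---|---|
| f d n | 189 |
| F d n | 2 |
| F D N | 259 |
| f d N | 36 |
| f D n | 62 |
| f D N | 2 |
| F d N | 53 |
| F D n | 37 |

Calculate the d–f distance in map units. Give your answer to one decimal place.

The two rarest classes, F d n and f D N, are the double crossovers. Comparing them with the parentals, only the f allele has switched, so f is the middle locus and the order is n – f – d.
Crossovers in the f–d interval produce the single-crossover classes f D n and F d N (62 + 53 = 115) plus the double crossovers (4).
RF(f–d) = (115 + 4) / 640 = 119/640 = 0.1859 → 18.6 map units.

18.6 map units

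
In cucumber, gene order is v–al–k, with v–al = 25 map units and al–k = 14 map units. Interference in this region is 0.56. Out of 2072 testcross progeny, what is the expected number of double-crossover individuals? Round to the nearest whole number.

32

Map distances give recombination frequencies of 0.250 and 0.140 for the two intervals.
With interference 0.56 (so coincidence = 0.44), expected double-crossover frequency = 0.250 × 0.140 × 0.44 = 0.01540.
Expected number = 0.01540 × 2072 = 31.91 ≈ 32.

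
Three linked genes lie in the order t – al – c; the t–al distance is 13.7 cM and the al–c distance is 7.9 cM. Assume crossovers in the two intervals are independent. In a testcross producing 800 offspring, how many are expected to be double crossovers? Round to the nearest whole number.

9

Map distances give recombination frequencies of 0.137 and 0.079 for the two intervals.
With no interference, expected double-crossover frequency = 0.137 × 0.079 = 0.01082.
Expected number = 0.01082 × 800 = 8.66 ≈ 9.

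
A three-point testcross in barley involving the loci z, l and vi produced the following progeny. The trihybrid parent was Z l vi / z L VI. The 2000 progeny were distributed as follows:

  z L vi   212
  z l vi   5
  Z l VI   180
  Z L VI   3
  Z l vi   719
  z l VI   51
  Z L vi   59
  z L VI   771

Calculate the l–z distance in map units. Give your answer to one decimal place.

The two rarest classes, z l vi and Z L VI, are the double crossovers. Comparing them with the parentals, only the z allele has switched, so z is the middle locus and the order is vi – z – l.
Crossovers in the z–l interval produce the single-crossover classes Z L vi and z l VI (59 + 51 = 110) plus the double crossovers (8).
RF(z–l) = (110 + 8) / 2000 = 118/2000 = 0.0590 → 5.9 map units.

5.9 map units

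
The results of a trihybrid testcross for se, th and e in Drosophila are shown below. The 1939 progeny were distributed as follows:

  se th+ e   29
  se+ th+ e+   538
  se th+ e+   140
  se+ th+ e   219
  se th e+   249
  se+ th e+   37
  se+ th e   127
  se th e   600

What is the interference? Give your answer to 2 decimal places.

0.28

The two most frequent reciprocal classes, se+ th+ e+ and se th e, are the parental types, so the F1 was se+ th+ e+ / se th e.
The two rarest classes, se+ th e+ and se th+ e, are the double crossovers. Comparing them with the parentals, only the th allele has switched, so th is the middle locus and the order is e – th – se.
e–th: (468 + 66)/1939 = 0.2754; th–se: (267 + 66)/1939 = 0.1717.
Expected DCO frequency = 0.2754 × 0.1717 ≈ 0.04729; observed = 66/1939 ≈ 0.03404.
Coefficient of coincidence = 0.03404/0.04729 ≈ 0.72; interference = 1 − 0.72 = 0.28.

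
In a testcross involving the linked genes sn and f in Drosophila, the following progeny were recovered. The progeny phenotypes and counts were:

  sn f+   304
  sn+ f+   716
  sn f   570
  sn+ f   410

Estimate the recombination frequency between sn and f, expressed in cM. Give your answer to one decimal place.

35.7 cM

The two most frequent classes, sn+ f+ (716) and sn f (570), are the parental types, so the F1 was sn+ f+ / sn f.
The recombinant classes are sn+ f and sn f+: 410 + 304 = 714.
Recombination frequency = 714/2000 = 0.3570 ≈ 35.7%, i.e. 35.7 cM.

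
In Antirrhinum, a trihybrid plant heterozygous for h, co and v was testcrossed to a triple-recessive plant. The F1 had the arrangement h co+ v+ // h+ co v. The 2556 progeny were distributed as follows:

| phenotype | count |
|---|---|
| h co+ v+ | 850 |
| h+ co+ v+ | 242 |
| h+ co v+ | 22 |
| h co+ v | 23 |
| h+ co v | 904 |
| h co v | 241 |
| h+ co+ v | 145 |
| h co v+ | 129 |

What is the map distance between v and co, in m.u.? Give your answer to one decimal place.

The two rarest classes, h co+ v and h+ co v+, are the double crossovers. Comparing them with the parentals, only the v allele has switched, so v is the middle locus and the order is h – v – co.
Crossovers in the v–co interval produce the single-crossover classes h co v+ and h+ co+ v (129 + 145 = 274) plus the double crossovers (45).
RF(v–co) = (274 + 45) / 2556 = 319/2556 = 0.1248 → 12.5 m.u.

12.5 m.u.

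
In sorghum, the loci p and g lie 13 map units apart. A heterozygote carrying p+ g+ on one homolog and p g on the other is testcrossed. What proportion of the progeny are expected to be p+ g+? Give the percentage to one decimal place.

43.5%

A map distance of 13 map units corresponds to a recombination frequency of 0.130.
The F1 is p+ g+ / p g, so p+ g+ is a parental gamete class with expected frequency (1 − r)/2 = 0.870/2 = 0.4350.
That is 0.4350 = 43.5% of the progeny.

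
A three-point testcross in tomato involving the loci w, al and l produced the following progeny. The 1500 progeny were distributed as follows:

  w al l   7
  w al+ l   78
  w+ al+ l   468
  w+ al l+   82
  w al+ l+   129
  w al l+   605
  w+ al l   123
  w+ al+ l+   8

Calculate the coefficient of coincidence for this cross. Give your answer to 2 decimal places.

The two most frequent reciprocal classes, w+ al+ l and w al l+, are the parental types, so the F1 was w+ al+ l / w al l+.
The two rarest classes, w+ al+ l+ and w al l, are the double crossovers. Comparing them with the parentals, only the l allele has switched, so l is the middle locus and the order is al – l – w.
al–l: (252 + 15)/1500 = 0.1780; l–w: (160 + 15)/1500 = 0.1167.
Expected DCO frequency = 0.1780 × 0.1167 ≈ 0.02077; observed = 15/1500 ≈ 0.01000.
Coefficient of coincidence = 0.01000/0.02077 ≈ 0.48.

0.48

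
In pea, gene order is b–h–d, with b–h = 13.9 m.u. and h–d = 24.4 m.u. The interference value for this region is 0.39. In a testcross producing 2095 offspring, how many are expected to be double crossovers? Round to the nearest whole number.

Map distances give recombination frequencies of 0.139 and 0.244 for the two intervals.
With interference 0.39 (so coincidence = 0.61), expected double-crossover frequency = 0.139 × 0.244 × 0.61 = 0.02069.
Expected number = 0.02069 × 2095 = 43.34 ≈ 43.

43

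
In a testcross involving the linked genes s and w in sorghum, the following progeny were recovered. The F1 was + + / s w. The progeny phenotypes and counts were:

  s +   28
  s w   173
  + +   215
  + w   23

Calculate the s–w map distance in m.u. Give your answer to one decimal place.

The recombinant classes are + w and s +: 23 + 28 = 51.
Recombination frequency = 51/439 = 0.1162 ≈ 11.6%, i.e. 11.6 m.u.

11.6 m.u.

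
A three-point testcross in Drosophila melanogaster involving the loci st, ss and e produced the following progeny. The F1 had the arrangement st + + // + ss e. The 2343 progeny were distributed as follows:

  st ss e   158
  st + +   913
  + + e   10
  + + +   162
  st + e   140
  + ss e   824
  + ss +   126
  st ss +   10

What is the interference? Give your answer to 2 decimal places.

The two rarest classes, st ss + and + + e, are the double crossovers. Comparing them with the parentals, only the ss allele has switched, so ss is the middle locus and the order is st – ss – e.
st–ss: (320 + 20)/2343 = 0.1451; ss–e: (266 + 20)/2343 = 0.1221.
Expected DCO frequency = 0.1451 × 0.1221 ≈ 0.01772; observed = 20/2343 ≈ 0.00854.
Coefficient of coincidence = 0.00854/0.01772 ≈ 0.48; interference = 1 − 0.48 = 0.52.

0.52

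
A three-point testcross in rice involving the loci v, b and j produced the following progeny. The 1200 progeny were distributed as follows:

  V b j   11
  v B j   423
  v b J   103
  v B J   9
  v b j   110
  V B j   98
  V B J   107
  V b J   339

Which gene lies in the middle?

The two most frequent reciprocal classes, v B j and V b J, are the parental types, so the F1 was v B j / V b J.
The two rarest classes, v B J and V b j, are the double crossovers. Comparing them with the parentals, only the j allele has switched, so j is the middle locus and the order is b – j – v.

j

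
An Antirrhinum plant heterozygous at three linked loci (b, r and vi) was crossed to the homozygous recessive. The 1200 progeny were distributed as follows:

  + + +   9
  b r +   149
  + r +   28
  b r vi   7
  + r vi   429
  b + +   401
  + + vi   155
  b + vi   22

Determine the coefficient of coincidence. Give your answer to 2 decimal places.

The two most frequent reciprocal classes, b + + and + r vi, are the parental types, so the F1 was b + + / + r vi.
The two rarest classes, + + + and b r vi, are the double crossovers. Comparing them with the parentals, only the b allele has switched, so b is the middle locus and the order is vi – b – r.
vi–b: (50 + 16)/1200 = 0.0550; b–r: (304 + 16)/1200 = 0.2667.
Expected DCO frequency = 0.0550 × 0.2667 ≈ 0.01467; observed = 16/1200 ≈ 0.01333.
Coefficient of coincidence = 0.01333/0.01467 ≈ 0.91.

0.91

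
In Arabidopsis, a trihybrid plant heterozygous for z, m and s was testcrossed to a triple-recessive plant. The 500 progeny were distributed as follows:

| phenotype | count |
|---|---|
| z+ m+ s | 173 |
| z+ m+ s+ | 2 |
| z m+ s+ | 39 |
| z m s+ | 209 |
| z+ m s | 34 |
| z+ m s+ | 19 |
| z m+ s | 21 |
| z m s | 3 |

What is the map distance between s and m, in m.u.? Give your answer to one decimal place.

15.6 m.u.

The two most frequent reciprocal classes, z m s+ and z+ m+ s, are the parental types, so the F1 was z m s+ / z+ m+ s.
The two rarest classes, z m s and z+ m+ s+, are the double crossovers. Comparing them with the parentals, only the s allele has switched, so s is the middle locus and the order is m – s – z.
Crossovers in the m–s interval produce the single-crossover classes z m+ s+ and z+ m s (39 + 34 = 73) plus the double crossovers (5).
RF(m–s) = (73 + 5) / 500 = 78/500 = 0.1560 → 15.6 m.u.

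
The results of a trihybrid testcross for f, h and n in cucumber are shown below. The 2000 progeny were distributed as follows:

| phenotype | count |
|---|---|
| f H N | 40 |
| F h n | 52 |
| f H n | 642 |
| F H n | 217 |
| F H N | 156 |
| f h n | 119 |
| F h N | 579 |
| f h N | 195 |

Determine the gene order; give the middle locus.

n

The two most frequent reciprocal classes, F h N and f H n, are the parental types, so the F1 was F h N / f H n.
The two rarest classes, F h n and f H N, are the double crossovers. Comparing them with the parentals, only the n allele has switched, so n is the middle locus and the order is h – n – f.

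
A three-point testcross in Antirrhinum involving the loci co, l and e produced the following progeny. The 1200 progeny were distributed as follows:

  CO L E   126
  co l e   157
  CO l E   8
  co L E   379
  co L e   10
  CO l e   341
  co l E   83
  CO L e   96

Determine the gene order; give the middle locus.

e

The two most frequent reciprocal classes, CO l e and co L E, are the parental types, so the F1 was CO l e / co L E.
The two rarest classes, CO l E and co L e, are the double crossovers. Comparing them with the parentals, only the e allele has switched, so e is the middle locus and the order is l – e – co.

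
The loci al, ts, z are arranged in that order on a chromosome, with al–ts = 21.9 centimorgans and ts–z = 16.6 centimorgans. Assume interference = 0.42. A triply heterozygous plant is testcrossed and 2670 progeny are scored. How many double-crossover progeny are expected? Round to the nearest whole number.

Map distances give recombination frequencies of 0.219 and 0.166 for the two intervals.
With interference 0.42 (so coincidence = 0.58), expected double-crossover frequency = 0.219 × 0.166 × 0.58 = 0.02109.
Expected number = 0.02109 × 2670 = 56.30 ≈ 56.

56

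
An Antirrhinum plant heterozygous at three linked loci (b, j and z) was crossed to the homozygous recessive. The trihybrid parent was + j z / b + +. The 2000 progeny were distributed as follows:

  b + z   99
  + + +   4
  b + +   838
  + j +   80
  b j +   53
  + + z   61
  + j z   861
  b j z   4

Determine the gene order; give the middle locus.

The two rarest classes, b j z and + + +, are the double crossovers. Comparing them with the parentals, only the b allele has switched, so b is the middle locus and the order is j – b – z.

b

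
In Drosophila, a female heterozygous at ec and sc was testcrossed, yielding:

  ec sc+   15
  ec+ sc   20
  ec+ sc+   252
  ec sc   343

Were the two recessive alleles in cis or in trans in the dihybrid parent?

The two most frequent classes are ec+ sc+ (252) and ec sc (343); these are the parental (non-recombinant) types.
So the F1 carried ec+ sc+ on one chromosome and ec sc on the other — the recessive alleles are on the same chromosome (cis / coupling).

cis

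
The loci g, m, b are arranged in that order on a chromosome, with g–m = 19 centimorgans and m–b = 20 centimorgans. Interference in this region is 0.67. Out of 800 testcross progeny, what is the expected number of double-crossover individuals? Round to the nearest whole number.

10

Map distances give recombination frequencies of 0.190 and 0.200 for the two intervals.
With interference 0.67 (so coincidence = 0.33), expected double-crossover frequency = 0.190 × 0.200 × 0.33 = 0.01254.
Expected number = 0.01254 × 800 = 10.03 ≈ 10.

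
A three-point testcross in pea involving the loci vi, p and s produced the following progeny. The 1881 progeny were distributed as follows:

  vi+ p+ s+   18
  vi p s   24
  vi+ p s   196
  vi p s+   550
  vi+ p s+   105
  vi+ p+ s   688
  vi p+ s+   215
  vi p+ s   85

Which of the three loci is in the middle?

s

The two most frequent reciprocal classes, vi+ p+ s and vi p s+, are the parental types, so the F1 was vi+ p+ s / vi p s+.
The two rarest classes, vi+ p+ s+ and vi p s, are the double crossovers. Comparing them with the parentals, only the s allele has switched, so s is the middle locus and the order is vi – s – p.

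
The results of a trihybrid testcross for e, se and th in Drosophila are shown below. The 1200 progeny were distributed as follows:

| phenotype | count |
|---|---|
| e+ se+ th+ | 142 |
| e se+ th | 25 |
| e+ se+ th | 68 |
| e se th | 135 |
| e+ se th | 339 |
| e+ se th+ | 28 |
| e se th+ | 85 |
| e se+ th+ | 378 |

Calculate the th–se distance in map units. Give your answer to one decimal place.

17.2 map units

The two most frequent reciprocal classes, e se+ th+ and e+ se th, are the parental types, so the F1 was e se+ th+ / e+ se th.
The two rarest classes, e se+ th and e+ se th+, are the double crossovers. Comparing them with the parentals, only the th allele has switched, so th is the middle locus and the order is se – th – e.
Crossovers in the se–th interval produce the single-crossover classes e se th+ and e+ se+ th (85 + 68 = 153) plus the double crossovers (53).
RF(se–th) = (153 + 53) / 1200 = 206/1200 = 0.1717 → 17.2 map units.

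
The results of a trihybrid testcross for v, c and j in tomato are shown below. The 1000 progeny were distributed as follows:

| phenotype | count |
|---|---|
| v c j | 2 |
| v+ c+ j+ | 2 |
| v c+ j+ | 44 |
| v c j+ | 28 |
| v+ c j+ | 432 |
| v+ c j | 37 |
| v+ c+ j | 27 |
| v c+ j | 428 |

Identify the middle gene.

The two most frequent reciprocal classes, v+ c j+ and v c+ j, are the parental types, so the F1 was v+ c j+ / v c+ j.
The two rarest classes, v+ c+ j+ and v c j, are the double crossovers. Comparing them with the parentals, only the c allele has switched, so c is the middle locus and the order is j – c – v.

c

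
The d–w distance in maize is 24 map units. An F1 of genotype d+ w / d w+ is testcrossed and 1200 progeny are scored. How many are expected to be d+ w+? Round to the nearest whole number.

A map distance of 24 map units corresponds to a recombination frequency of 0.240.
The F1 is d+ w / d w+, so d+ w+ is a recombinant gamete class with expected frequency r/2 = 0.240/2 = 0.1200.
Expected number = 0.1200 × 1200 = 144.00 ≈ 144.

144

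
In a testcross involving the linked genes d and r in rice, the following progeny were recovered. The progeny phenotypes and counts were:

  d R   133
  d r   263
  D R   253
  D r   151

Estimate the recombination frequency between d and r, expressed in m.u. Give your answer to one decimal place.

The two most frequent classes, D R (253) and d r (263), are the parental types, so the F1 was D R / d r.
The recombinant classes are D r and d R: 151 + 133 = 284.
Recombination frequency = 284/800 = 0.3550 ≈ 35.5%, i.e. 35.5 m.u.

35.5 m.u.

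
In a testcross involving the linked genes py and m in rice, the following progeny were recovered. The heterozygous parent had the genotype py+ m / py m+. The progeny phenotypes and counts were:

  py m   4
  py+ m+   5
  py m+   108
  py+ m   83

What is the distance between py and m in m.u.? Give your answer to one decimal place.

The recombinant classes are py+ m+ and py m: 5 + 4 = 9.
Recombination frequency = 9/200 = 0.0450 ≈ 4.5%, i.e. 4.5 m.u.

4.5 m.u.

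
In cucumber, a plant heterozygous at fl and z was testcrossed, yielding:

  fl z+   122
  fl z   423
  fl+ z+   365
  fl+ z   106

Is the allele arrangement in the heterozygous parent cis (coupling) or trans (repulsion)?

cis

The two most frequent classes are fl+ z+ (365) and fl z (423); these are the parental (non-recombinant) types.
So the F1 carried fl+ z+ on one chromosome and fl z on the other — the recessive alleles are on the same chromosome (cis / coupling).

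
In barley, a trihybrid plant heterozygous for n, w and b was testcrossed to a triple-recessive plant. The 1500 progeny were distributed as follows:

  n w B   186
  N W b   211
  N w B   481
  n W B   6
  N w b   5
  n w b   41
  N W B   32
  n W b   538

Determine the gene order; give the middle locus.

b

The two most frequent reciprocal classes, N w B and n W b, are the parental types, so the F1 was N w B / n W b.
The two rarest classes, N w b and n W B, are the double crossovers. Comparing them with the parentals, only the b allele has switched, so b is the middle locus and the order is w – b – n.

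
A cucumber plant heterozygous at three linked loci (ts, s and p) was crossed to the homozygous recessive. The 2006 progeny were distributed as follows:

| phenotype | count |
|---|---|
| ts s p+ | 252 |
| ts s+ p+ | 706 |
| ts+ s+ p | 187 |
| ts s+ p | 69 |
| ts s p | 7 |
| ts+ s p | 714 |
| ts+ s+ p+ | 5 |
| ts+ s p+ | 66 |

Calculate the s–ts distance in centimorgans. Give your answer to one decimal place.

The two most frequent reciprocal classes, ts s+ p+ and ts+ s p, are the parental types, so the F1 was ts s+ p+ / ts+ s p.
The two rarest classes, ts+ s+ p+ and ts s p, are the double crossovers. Comparing them with the parentals, only the ts allele has switched, so ts is the middle locus and the order is s – ts – p.
Crossovers in the s–ts interval produce the single-crossover classes ts s p+ and ts+ s+ p (252 + 187 = 439) plus the double crossovers (12).
RF(s–ts) = (439 + 12) / 2006 = 451/2006 = 0.2248 → 22.5 centimorgans.

22.5 centimorgans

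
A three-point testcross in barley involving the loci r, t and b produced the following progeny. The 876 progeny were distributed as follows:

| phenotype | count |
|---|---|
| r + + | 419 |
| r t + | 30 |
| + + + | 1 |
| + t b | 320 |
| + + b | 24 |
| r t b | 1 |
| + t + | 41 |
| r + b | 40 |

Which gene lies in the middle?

r

The two most frequent reciprocal classes, + t b and r + +, are the parental types, so the F1 was + t b / r + +.
The two rarest classes, r t b and + + +, are the double crossovers. Comparing them with the parentals, only the r allele has switched, so r is the middle locus and the order is t – r – b.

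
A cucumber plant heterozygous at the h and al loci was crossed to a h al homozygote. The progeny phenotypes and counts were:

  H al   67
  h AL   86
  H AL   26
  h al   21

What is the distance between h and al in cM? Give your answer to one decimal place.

The two most frequent classes, H al (67) and h AL (86), are the parental types, so the F1 was H al / h AL.
The recombinant classes are H AL and h al: 26 + 21 = 47.
Recombination frequency = 47/200 = 0.2350 ≈ 23.5%, i.e. 23.5 cM.

23.5 cM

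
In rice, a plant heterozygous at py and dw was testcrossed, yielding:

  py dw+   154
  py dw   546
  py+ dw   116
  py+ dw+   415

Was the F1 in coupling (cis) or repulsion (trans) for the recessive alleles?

cis

The two most frequent classes are py+ dw+ (415) and py dw (546); these are the parental (non-recombinant) types.
So the F1 carried py+ dw+ on one chromosome and py dw on the other — the recessive alleles are on the same chromosome (cis / coupling).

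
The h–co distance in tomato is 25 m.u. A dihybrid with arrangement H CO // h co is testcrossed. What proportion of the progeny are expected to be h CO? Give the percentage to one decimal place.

A map distance of 25 m.u. corresponds to a recombination frequency of 0.250.
The F1 is H CO / h co, so h CO is a recombinant gamete class with expected frequency r/2 = 0.250/2 = 0.1250.
That is 0.1250 = 12.5% of the progeny.

12.5%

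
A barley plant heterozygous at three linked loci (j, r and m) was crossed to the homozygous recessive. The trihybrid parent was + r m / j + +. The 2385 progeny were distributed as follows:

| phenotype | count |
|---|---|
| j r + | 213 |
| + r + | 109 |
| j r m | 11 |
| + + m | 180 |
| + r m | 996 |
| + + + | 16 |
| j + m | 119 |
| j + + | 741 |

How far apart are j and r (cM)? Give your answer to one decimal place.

17.6 cM

The two rarest classes, j r m and + + +, are the double crossovers. Comparing them with the parentals, only the j allele has switched, so j is the middle locus and the order is r – j – m.
Crossovers in the r–j interval produce the single-crossover classes + + m and j r + (180 + 213 = 393) plus the double crossovers (27).
RF(r–j) = (393 + 27) / 2385 = 420/2385 = 0.1761 → 17.6 cM.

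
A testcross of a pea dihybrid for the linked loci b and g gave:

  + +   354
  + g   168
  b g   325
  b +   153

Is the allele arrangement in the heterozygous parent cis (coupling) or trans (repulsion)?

cis

The two most frequent classes are + + (354) and b g (325); these are the parental (non-recombinant) types.
So the F1 carried + + on one chromosome and b g on the other — the recessive alleles are on the same chromosome (cis / coupling).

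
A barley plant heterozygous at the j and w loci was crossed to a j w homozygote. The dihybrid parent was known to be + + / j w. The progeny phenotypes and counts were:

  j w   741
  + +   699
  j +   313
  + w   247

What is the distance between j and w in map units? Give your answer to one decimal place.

28.0 map units

The recombinant classes are + w and j +: 247 + 313 = 560.
Recombination frequency = 560/2000 = 0.2800 ≈ 28.0%, i.e. 28.0 map units.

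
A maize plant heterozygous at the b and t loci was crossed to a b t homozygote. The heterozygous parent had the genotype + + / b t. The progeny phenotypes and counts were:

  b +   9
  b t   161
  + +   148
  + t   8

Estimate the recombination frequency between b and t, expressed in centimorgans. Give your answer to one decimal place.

5.2 centimorgans

The recombinant classes are + t and b +: 8 + 9 = 17.
Recombination frequency = 17/326 = 0.0521 ≈ 5.2%, i.e. 5.2 centimorgans.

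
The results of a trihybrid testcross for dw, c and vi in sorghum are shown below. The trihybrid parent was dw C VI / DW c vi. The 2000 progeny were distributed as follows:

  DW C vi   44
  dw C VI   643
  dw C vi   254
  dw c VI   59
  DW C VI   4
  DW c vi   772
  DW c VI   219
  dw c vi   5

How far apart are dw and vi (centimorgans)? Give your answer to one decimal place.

24.1 centimorgans

The two rarest classes, DW C VI and dw c vi, are the double crossovers. Comparing them with the parentals, only the dw allele has switched, so dw is the middle locus and the order is vi – dw – c.
Crossovers in the vi–dw interval produce the single-crossover classes dw C vi and DW c VI (254 + 219 = 473) plus the double crossovers (9).
RF(vi–dw) = (473 + 9) / 2000 = 482/2000 = 0.2410 → 24.1 centimorgans.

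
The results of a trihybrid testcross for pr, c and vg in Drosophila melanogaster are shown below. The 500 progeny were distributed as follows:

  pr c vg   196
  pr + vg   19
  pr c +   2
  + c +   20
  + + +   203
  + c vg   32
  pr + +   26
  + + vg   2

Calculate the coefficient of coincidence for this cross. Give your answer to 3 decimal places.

0.750

The two most frequent reciprocal classes, pr c vg and + + +, are the parental types, so the F1 was pr c vg / + + +.
The two rarest classes, pr c + and + + vg, are the double crossovers. Comparing them with the parentals, only the vg allele has switched, so vg is the middle locus and the order is pr – vg – c.
pr–vg: (58 + 4)/500 = 0.1240; vg–c: (39 + 4)/500 = 0.0860.
Expected DCO frequency = 0.1240 × 0.0860 ≈ 0.01066; observed = 4/500 ≈ 0.00800.
Coefficient of coincidence = 0.00800/0.01066 ≈ 0.750.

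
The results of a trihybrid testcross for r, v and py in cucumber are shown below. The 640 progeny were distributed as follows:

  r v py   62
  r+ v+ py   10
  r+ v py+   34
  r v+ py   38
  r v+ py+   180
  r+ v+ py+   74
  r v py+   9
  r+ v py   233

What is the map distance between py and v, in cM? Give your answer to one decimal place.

The two most frequent reciprocal classes, r v+ py+ and r+ v py, are the parental types, so the F1 was r v+ py+ / r+ v py.
The two rarest classes, r v py+ and r+ v+ py, are the double crossovers. Comparing them with the parentals, only the v allele has switched, so v is the middle locus and the order is r – v – py.
Crossovers in the v–py interval produce the single-crossover classes r v+ py and r+ v py+ (38 + 34 = 72) plus the double crossovers (19).
RF(v–py) = (72 + 19) / 640 = 91/640 = 0.1422 → 14.2 cM.

14.2 cM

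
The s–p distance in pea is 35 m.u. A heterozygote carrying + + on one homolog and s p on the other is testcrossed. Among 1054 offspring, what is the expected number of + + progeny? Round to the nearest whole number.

A map distance of 35 m.u. corresponds to a recombination frequency of 0.350.
The F1 is + + / s p, so + + is a parental gamete class with expected frequency (1 − r)/2 = 0.650/2 = 0.3250.
Expected number = 0.3250 × 1054 = 342.55 ≈ 343.

343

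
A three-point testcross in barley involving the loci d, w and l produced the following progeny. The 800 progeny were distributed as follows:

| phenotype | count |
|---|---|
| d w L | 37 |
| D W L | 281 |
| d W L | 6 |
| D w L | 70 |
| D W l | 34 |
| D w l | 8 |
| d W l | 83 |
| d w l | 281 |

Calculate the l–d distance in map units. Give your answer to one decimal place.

10.6 map units

The two most frequent reciprocal classes, D W L and d w l, are the parental types, so the F1 was D W L / d w l.
The two rarest classes, d W L and D w l, are the double crossovers. Comparing them with the parentals, only the d allele has switched, so d is the middle locus and the order is w – d – l.
Crossovers in the d–l interval produce the single-crossover classes D W l and d w L (34 + 37 = 71) plus the double crossovers (14).
RF(d–l) = (71 + 14) / 800 = 85/800 = 0.1062 → 10.6 map units.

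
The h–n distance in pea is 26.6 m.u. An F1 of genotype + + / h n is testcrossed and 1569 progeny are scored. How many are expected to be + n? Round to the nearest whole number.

A map distance of 26.6 m.u. corresponds to a recombination frequency of 0.266.
The F1 is + + / h n, so + n is a recombinant gamete class with expected frequency r/2 = 0.266/2 = 0.1330.
Expected number = 0.1330 × 1569 = 208.68 ≈ 209.

209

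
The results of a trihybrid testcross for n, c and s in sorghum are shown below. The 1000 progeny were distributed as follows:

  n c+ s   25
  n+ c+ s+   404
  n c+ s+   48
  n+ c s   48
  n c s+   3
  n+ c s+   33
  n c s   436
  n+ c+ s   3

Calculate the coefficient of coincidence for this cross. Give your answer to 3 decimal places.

0.919

The two most frequent reciprocal classes, n+ c+ s+ and n c s, are the parental types, so the F1 was n+ c+ s+ / n c s.
The two rarest classes, n+ c+ s and n c s+, are the double crossovers. Comparing them with the parentals, only the s allele has switched, so s is the middle locus and the order is n – s – c.
n–s: (96 + 6)/1000 = 0.1020; s–c: (58 + 6)/1000 = 0.0640.
Expected DCO frequency = 0.1020 × 0.0640 ≈ 0.00653; observed = 6/1000 ≈ 0.00600.
Coefficient of coincidence = 0.00600/0.00653 ≈ 0.919.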